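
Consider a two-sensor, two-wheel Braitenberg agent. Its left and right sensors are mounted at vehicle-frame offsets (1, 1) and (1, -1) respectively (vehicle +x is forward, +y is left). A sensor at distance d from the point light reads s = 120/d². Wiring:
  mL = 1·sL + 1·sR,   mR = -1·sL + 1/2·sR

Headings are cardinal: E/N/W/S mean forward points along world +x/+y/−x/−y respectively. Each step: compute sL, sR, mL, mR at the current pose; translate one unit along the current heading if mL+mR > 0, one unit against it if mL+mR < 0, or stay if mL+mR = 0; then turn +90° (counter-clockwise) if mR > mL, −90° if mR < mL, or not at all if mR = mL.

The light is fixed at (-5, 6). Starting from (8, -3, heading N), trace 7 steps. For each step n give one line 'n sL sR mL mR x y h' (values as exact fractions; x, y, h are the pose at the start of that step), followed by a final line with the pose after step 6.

n=0: pose=(8,-3,N); sL=15/26, sR=6/13; mL=27/26, mR=-9/26; mL+mR=9/13 → advance +1; mR−mL=-18/13 → turn -1·90°
n=1: pose=(8,-2,E); sL=24/49, sR=120/277; mL=12528/13573, mR=-3708/13573; mL+mR=180/277 → advance +1; mR−mL=-16236/13573 → turn -1·90°
n=2: pose=(9,-2,S); sL=20/51, sR=12/25; mL=1112/1275, mR=-194/1275; mL+mR=18/25 → advance +1; mR−mL=-1306/1275 → turn -1·90°
n=3: pose=(9,-3,W); sL=120/269, sR=120/233; mL=60240/62677, mR=-11820/62677; mL+mR=180/233 → advance +1; mR−mL=-72060/62677 → turn -1·90°
n=4: pose=(8,-3,N); sL=15/26, sR=6/13; mL=27/26, mR=-9/26; mL+mR=9/13 → advance +1; mR−mL=-18/13 → turn -1·90°
n=5: pose=(8,-2,E); sL=24/49, sR=120/277; mL=12528/13573, mR=-3708/13573; mL+mR=180/277 → advance +1; mR−mL=-16236/13573 → turn -1·90°
n=6: pose=(9,-2,S); sL=20/51, sR=12/25; mL=1112/1275, mR=-194/1275; mL+mR=18/25 → advance +1; mR−mL=-1306/1275 → turn -1·90°

0 15/26 6/13 27/26 -9/26 8 -3 N
1 24/49 120/277 12528/13573 -3708/13573 8 -2 E
2 20/51 12/25 1112/1275 -194/1275 9 -2 S
3 120/269 120/233 60240/62677 -11820/62677 9 -3 W
4 15/26 6/13 27/26 -9/26 8 -3 N
5 24/49 120/277 12528/13573 -3708/13573 8 -2 E
6 20/51 12/25 1112/1275 -194/1275 9 -2 S
final 9 -3 W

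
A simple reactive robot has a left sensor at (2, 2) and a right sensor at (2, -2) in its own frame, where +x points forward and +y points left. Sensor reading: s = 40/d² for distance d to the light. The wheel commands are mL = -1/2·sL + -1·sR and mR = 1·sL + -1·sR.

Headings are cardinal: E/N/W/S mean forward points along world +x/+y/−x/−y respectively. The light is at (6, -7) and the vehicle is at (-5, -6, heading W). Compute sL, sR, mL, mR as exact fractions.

left sensor world pos  = (-7, -8); dL² = 170
right sensor world pos = (-7, -4); dR² = 178
sL = 40/170 = 4/17
sR = 40/178 = 20/89
mL = -1/2·sL + -1·sR = -518/1513
mR = 1·sL + -1·sR = 16/1513

4/17 20/89 -518/1513 16/1513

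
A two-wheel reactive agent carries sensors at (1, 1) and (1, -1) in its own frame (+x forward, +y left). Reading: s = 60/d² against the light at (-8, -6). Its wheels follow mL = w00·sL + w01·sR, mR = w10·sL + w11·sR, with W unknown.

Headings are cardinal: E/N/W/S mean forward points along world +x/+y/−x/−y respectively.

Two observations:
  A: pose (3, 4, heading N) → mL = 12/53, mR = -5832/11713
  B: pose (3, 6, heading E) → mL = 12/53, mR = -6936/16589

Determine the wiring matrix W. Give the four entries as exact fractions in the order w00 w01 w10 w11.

0 1 -1 -1

obs A: pose=(3,4,N) → sL=60/221, sR=12/53, mL=12/53, mR=-5832/11713
obs B: pose=(3,6,E) → sL=60/313, sR=12/53, mL=12/53, mR=-6936/16589
sensor matrix S = [[60/221, 12/53], [60/313, 12/53]]; det S = 66240/3666169
solve [mL_A; mL_B] = S·[w00; w01] and [mR_A; mR_B] = S·[w10; w11]:
  w00 = 0, w01 = 1, w10 = -1, w11 = -1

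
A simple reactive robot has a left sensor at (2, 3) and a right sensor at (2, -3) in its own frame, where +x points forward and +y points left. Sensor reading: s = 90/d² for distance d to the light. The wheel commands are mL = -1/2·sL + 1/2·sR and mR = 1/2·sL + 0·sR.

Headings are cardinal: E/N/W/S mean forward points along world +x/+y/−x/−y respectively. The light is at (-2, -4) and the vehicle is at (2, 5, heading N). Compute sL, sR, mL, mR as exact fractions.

45/61 9/17 -108/1037 45/122

left sensor world pos  = (-1, 7); dL² = 122
right sensor world pos = (5, 7); dR² = 170
sL = 90/122 = 45/61
sR = 90/170 = 9/17
mL = -1/2·sL + 1/2·sR = -108/1037
mR = 1/2·sL + 0·sR = 45/122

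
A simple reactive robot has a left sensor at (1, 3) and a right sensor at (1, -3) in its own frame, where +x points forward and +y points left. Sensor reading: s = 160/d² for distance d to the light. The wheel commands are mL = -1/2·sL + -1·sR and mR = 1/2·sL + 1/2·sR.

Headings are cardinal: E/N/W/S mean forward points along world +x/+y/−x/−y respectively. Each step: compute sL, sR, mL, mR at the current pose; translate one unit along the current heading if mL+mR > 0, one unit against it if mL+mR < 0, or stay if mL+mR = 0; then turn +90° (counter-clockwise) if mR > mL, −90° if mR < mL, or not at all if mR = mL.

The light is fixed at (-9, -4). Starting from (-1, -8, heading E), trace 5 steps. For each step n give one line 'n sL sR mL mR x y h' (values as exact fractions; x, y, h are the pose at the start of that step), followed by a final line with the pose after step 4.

n=0: pose=(-1,-8,E); sL=80/41, sR=16/13; mL=-1176/533, mR=848/533; mL+mR=-8/13 → advance -1; mR−mL=2024/533 → turn +1·90°
n=1: pose=(-2,-8,N); sL=32/5, sR=160/109; mL=-2544/545, mR=2144/545; mL+mR=-80/109 → advance -1; mR−mL=4688/545 → turn +1·90°
n=2: pose=(-2,-9,W); sL=8/5, sR=4; mL=-24/5, mR=14/5; mL+mR=-2 → advance -1; mR−mL=38/5 → turn +1·90°
n=3: pose=(-1,-9,S); sL=160/157, sR=160/61; mL=-30000/9577, mR=17440/9577; mL+mR=-80/61 → advance -1; mR−mL=47440/9577 → turn +1·90°
n=4: pose=(-1,-8,E); sL=80/41, sR=16/13; mL=-1176/533, mR=848/533; mL+mR=-8/13 → advance -1; mR−mL=2024/533 → turn +1·90°

0 80/41 16/13 -1176/533 848/533 -1 -8 E
1 32/5 160/109 -2544/545 2144/545 -2 -8 N
2 8/5 4 -24/5 14/5 -2 -9 W
3 160/157 160/61 -30000/9577 17440/9577 -1 -9 S
4 80/41 16/13 -1176/533 848/533 -1 -8 E
final -2 -8 N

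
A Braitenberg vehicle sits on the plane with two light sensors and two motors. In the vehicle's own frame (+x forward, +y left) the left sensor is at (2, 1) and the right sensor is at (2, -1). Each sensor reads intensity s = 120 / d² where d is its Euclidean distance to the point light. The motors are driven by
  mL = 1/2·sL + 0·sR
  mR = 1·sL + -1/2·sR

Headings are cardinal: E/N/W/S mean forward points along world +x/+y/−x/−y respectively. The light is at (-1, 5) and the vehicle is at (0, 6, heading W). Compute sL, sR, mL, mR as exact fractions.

120 24 60 108

left sensor world pos  = (-2, 5); dL² = 1
right sensor world pos = (-2, 7); dR² = 5
sL = 120/1 = 120
sR = 120/5 = 24
mL = 1/2·sL + 0·sR = 60
mR = 1·sL + -1/2·sR = 108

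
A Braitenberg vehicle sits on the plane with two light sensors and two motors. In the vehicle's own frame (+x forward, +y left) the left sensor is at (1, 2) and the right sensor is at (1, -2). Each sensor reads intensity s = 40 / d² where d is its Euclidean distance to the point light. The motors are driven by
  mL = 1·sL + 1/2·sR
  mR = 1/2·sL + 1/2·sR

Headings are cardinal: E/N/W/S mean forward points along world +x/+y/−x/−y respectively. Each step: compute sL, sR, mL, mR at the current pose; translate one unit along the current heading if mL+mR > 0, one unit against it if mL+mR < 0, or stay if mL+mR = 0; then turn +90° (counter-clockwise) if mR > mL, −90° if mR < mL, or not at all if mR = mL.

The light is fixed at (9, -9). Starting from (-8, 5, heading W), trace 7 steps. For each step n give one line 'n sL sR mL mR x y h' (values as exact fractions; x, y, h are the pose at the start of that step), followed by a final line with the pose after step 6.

0 10/117 2/29 407/3393 262/3393 -8 5 W
1 8/125 40/481 6348/60125 4424/60125 -9 5 N
2 20/289 20/229 7470/66181 5180/66181 -9 6 E
3 40/421 40/557 30700/234497 19560/234497 -8 6 S
4 10/117 2/29 407/3393 262/3393 -8 5 W
5 8/125 40/481 6348/60125 4424/60125 -9 5 N
6 20/289 20/229 7470/66181 5180/66181 -9 6 E
final -8 6 S

n=0: pose=(-8,5,W); sL=10/117, sR=2/29; mL=407/3393, mR=262/3393; mL+mR=223/1131 → advance +1; mR−mL=-5/117 → turn -1·90°
n=1: pose=(-9,5,N); sL=8/125, sR=40/481; mL=6348/60125, mR=4424/60125; mL+mR=10772/60125 → advance +1; mR−mL=-4/125 → turn -1·90°
n=2: pose=(-9,6,E); sL=20/289, sR=20/229; mL=7470/66181, mR=5180/66181; mL+mR=12650/66181 → advance +1; mR−mL=-10/289 → turn -1·90°
n=3: pose=(-8,6,S); sL=40/421, sR=40/557; mL=30700/234497, mR=19560/234497; mL+mR=50260/234497 → advance +1; mR−mL=-20/421 → turn -1·90°
n=4: pose=(-8,5,W); sL=10/117, sR=2/29; mL=407/3393, mR=262/3393; mL+mR=223/1131 → advance +1; mR−mL=-5/117 → turn -1·90°
n=5: pose=(-9,5,N); sL=8/125, sR=40/481; mL=6348/60125, mR=4424/60125; mL+mR=10772/60125 → advance +1; mR−mL=-4/125 → turn -1·90°
n=6: pose=(-9,6,E); sL=20/289, sR=20/229; mL=7470/66181, mR=5180/66181; mL+mR=12650/66181 → advance +1; mR−mL=-10/289 → turn -1·90°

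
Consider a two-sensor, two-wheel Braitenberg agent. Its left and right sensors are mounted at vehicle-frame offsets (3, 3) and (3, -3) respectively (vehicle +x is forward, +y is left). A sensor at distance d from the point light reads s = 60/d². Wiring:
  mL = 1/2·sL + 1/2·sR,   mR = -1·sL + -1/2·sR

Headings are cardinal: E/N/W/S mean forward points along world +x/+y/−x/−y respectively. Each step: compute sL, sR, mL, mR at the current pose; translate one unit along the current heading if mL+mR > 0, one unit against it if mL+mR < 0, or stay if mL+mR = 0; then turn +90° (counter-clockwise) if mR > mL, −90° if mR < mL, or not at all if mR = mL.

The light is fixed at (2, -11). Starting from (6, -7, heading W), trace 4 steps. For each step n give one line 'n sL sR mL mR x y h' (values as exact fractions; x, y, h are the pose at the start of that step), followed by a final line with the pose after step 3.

n=0: pose=(6,-7,W); sL=30, sR=6/5; mL=78/5, mR=-153/5; mL+mR=-15 → advance -1; mR−mL=-231/5 → turn -1·90°
n=1: pose=(7,-7,N); sL=60/53, sR=60/113; mL=4980/5989, mR=-8370/5989; mL+mR=-30/53 → advance -1; mR−mL=-13350/5989 → turn -1·90°
n=2: pose=(7,-8,E); sL=3/5, sR=15/16; mL=123/160, mR=-171/160; mL+mR=-3/10 → advance -1; mR−mL=-147/80 → turn -1·90°
n=3: pose=(6,-8,S); sL=60/49, sR=60; mL=1500/49, mR=-1530/49; mL+mR=-30/49 → advance -1; mR−mL=-3030/49 → turn -1·90°

0 30 6/5 78/5 -153/5 6 -7 W
1 60/53 60/113 4980/5989 -8370/5989 7 -7 N
2 3/5 15/16 123/160 -171/160 7 -8 E
3 60/49 60 1500/49 -1530/49 6 -8 S
final 6 -7 W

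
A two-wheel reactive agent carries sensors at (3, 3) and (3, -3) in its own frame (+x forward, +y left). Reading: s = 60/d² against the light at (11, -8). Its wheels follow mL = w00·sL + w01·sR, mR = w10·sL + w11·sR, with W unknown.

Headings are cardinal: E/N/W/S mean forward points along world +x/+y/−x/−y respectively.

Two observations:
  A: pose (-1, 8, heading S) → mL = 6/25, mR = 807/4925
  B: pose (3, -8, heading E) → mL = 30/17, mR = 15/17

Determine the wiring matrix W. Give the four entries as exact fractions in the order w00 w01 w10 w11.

1 0 1 -1/2

obs A: pose=(-1,8,S) → sL=6/25, sR=30/197, mL=6/25, mR=807/4925
obs B: pose=(3,-8,E) → sL=30/17, sR=30/17, mL=30/17, mR=15/17
sensor matrix S = [[6/25, 30/197], [30/17, 30/17]]; det S = 2592/16745
solve [mL_A; mL_B] = S·[w00; w01] and [mR_A; mR_B] = S·[w10; w11]:
  w00 = 1, w01 = 0, w10 = 1, w11 = -1/2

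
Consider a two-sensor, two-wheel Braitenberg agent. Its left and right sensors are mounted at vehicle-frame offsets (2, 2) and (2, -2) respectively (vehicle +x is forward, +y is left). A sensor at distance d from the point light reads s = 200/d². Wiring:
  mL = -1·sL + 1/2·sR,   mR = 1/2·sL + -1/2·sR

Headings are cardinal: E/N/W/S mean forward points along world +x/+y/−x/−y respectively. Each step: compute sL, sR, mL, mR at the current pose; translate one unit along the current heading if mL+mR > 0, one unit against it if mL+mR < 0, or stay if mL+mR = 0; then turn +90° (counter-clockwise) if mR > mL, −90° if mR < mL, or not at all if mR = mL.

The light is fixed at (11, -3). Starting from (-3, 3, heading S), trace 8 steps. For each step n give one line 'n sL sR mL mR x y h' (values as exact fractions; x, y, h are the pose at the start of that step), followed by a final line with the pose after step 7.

0 5/4 25/34 -15/17 35/136 -3 3 S
1 8/9 200/169 -452/1521 -224/1521 -3 4 E
2 20/37 4/5 -26/185 -24/185 -4 4 N
3 40/61 200/353 -8020/21533 960/21533 -4 3 W
4 5/4 25/34 -15/17 35/136 -3 3 S
5 8/9 200/169 -452/1521 -224/1521 -3 4 E
6 20/37 4/5 -26/185 -24/185 -4 4 N
7 40/61 200/353 -8020/21533 960/21533 -4 3 W
final -3 3 S

n=0: pose=(-3,3,S); sL=5/4, sR=25/34; mL=-15/17, mR=35/136; mL+mR=-5/8 → advance -1; mR−mL=155/136 → turn +1·90°
n=1: pose=(-3,4,E); sL=8/9, sR=200/169; mL=-452/1521, mR=-224/1521; mL+mR=-4/9 → advance -1; mR−mL=76/507 → turn +1·90°
n=2: pose=(-4,4,N); sL=20/37, sR=4/5; mL=-26/185, mR=-24/185; mL+mR=-10/37 → advance -1; mR−mL=2/185 → turn +1·90°
n=3: pose=(-4,3,W); sL=40/61, sR=200/353; mL=-8020/21533, mR=960/21533; mL+mR=-20/61 → advance -1; mR−mL=8980/21533 → turn +1·90°
n=4: pose=(-3,3,S); sL=5/4, sR=25/34; mL=-15/17, mR=35/136; mL+mR=-5/8 → advance -1; mR−mL=155/136 → turn +1·90°
n=5: pose=(-3,4,E); sL=8/9, sR=200/169; mL=-452/1521, mR=-224/1521; mL+mR=-4/9 → advance -1; mR−mL=76/507 → turn +1·90°
n=6: pose=(-4,4,N); sL=20/37, sR=4/5; mL=-26/185, mR=-24/185; mL+mR=-10/37 → advance -1; mR−mL=2/185 → turn +1·90°
n=7: pose=(-4,3,W); sL=40/61, sR=200/353; mL=-8020/21533, mR=960/21533; mL+mR=-20/61 → advance -1; mR−mL=8980/21533 → turn +1·90°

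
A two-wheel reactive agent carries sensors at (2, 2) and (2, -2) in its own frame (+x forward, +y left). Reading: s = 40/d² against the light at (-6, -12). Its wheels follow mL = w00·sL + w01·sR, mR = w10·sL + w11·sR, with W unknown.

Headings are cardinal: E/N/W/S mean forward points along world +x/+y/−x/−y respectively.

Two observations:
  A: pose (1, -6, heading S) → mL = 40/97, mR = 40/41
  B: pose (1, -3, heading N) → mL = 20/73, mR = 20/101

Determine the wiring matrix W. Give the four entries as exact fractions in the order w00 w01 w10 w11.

obs A: pose=(1,-6,S) → sL=40/97, sR=40/41, mL=40/97, mR=40/41
obs B: pose=(1,-3,N) → sL=20/73, sR=20/101, mL=20/73, mR=20/101
sensor matrix S = [[40/97, 40/41], [20/73, 20/101]]; det S = -5443200/29322421
solve [mL_A; mL_B] = S·[w00; w01] and [mR_A; mR_B] = S·[w10; w11]:
  w00 = 1, w01 = 0, w10 = 0, w11 = 1

1 0 0 1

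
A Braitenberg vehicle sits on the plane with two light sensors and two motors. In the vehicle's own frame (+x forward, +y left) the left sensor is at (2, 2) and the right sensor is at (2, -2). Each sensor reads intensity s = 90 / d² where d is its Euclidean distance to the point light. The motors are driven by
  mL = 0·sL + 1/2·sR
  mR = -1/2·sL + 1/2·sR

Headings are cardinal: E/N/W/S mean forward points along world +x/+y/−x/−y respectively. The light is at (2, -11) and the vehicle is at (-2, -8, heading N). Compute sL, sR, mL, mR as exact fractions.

left sensor world pos  = (-4, -6); dL² = 61
right sensor world pos = (0, -6); dR² = 29
sL = 90/61 = 90/61
sR = 90/29 = 90/29
mL = 0·sL + 1/2·sR = 45/29
mR = -1/2·sL + 1/2·sR = 1440/1769

90/61 90/29 45/29 1440/1769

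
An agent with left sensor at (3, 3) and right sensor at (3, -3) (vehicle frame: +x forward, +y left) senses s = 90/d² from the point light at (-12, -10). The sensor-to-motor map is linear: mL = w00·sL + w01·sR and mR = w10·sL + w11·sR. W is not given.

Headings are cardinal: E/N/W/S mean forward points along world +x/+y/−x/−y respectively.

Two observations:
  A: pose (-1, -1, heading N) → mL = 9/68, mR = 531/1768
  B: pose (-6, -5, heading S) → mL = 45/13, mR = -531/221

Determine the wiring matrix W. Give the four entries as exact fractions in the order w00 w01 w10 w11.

obs A: pose=(-1,-1,N) → sL=45/104, sR=9/34, mL=9/68, mR=531/1768
obs B: pose=(-6,-5,S) → sL=18/17, sR=90/13, mL=45/13, mR=-531/221
sensor matrix S = [[45/104, 9/34], [18/17, 90/13]]; det S = 530469/195364
solve [mL_A; mL_B] = S·[w00; w01] and [mR_A; mR_B] = S·[w10; w11]:
  w00 = 0, w01 = 1/2, w10 = 1, w11 = -1/2

0 1/2 1 -1/2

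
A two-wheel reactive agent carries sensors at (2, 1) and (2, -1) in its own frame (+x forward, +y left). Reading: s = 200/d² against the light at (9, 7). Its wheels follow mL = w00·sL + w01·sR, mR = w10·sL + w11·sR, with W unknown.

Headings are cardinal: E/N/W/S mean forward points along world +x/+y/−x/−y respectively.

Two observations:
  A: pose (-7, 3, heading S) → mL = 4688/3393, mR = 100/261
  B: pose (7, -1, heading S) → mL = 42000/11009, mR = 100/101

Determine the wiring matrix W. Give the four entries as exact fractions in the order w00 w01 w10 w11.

1 1 1/2 0

obs A: pose=(-7,3,S) → sL=200/261, sR=8/13, mL=4688/3393, mR=100/261
obs B: pose=(7,-1,S) → sL=200/101, sR=200/109, mL=42000/11009, mR=100/101
sensor matrix S = [[200/261, 8/13], [200/101, 200/109]]; det S = 7001600/37353537
solve [mL_A; mL_B] = S·[w00; w01] and [mR_A; mR_B] = S·[w10; w11]:
  w00 = 1, w01 = 1, w10 = 1/2, w11 = 0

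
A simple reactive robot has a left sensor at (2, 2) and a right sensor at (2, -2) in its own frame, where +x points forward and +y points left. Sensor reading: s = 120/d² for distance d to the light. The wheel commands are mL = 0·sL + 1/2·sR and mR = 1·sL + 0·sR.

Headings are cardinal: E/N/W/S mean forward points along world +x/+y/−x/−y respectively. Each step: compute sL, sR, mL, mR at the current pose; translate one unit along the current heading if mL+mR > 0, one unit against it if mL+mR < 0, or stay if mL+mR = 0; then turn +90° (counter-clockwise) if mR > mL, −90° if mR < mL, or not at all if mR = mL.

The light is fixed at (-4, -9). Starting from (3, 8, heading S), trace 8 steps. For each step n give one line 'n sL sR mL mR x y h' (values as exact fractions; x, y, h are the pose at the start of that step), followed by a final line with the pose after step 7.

n=0: pose=(3,8,S); sL=20/51, sR=12/25; mL=6/25, mR=20/51; mL+mR=806/1275 → advance +1; mR−mL=194/1275 → turn +1·90°
n=1: pose=(3,7,E); sL=8/27, sR=120/277; mL=60/277, mR=8/27; mL+mR=3836/7479 → advance +1; mR−mL=596/7479 → turn +1·90°
n=2: pose=(4,7,N); sL=1/3, sR=15/53; mL=15/106, mR=1/3; mL+mR=151/318 → advance +1; mR−mL=61/318 → turn +1·90°
n=3: pose=(4,8,W); sL=40/87, sR=120/397; mL=60/397, mR=40/87; mL+mR=21100/34539 → advance +1; mR−mL=10660/34539 → turn +1·90°
n=4: pose=(3,8,S); sL=20/51, sR=12/25; mL=6/25, mR=20/51; mL+mR=806/1275 → advance +1; mR−mL=194/1275 → turn +1·90°
n=5: pose=(3,7,E); sL=8/27, sR=120/277; mL=60/277, mR=8/27; mL+mR=3836/7479 → advance +1; mR−mL=596/7479 → turn +1·90°
n=6: pose=(4,7,N); sL=1/3, sR=15/53; mL=15/106, mR=1/3; mL+mR=151/318 → advance +1; mR−mL=61/318 → turn +1·90°
n=7: pose=(4,8,W); sL=40/87, sR=120/397; mL=60/397, mR=40/87; mL+mR=21100/34539 → advance +1; mR−mL=10660/34539 → turn +1·90°

0 20/51 12/25 6/25 20/51 3 8 S
1 8/27 120/277 60/277 8/27 3 7 E
2 1/3 15/53 15/106 1/3 4 7 N
3 40/87 120/397 60/397 40/87 4 8 W
4 20/51 12/25 6/25 20/51 3 8 S
5 8/27 120/277 60/277 8/27 3 7 E
6 1/3 15/53 15/106 1/3 4 7 N
7 40/87 120/397 60/397 40/87 4 8 W
final 3 8 S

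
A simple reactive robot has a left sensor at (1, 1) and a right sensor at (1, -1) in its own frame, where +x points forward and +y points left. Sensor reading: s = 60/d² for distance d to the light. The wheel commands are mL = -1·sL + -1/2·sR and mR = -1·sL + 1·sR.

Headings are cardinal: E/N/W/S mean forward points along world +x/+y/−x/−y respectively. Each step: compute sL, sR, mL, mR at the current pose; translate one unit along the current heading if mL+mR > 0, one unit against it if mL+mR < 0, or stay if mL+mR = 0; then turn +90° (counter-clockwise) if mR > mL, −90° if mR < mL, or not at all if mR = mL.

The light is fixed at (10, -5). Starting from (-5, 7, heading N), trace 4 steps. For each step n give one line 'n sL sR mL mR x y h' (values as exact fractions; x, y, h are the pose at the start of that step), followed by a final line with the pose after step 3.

n=0: pose=(-5,7,N); sL=12/85, sR=12/73; mL=-1386/6205, mR=144/6205; mL+mR=-1242/6205 → advance -1; mR−mL=18/73 → turn +1·90°
n=1: pose=(-5,6,W); sL=15/89, sR=3/20; mL=-867/3560, mR=-33/1780; mL+mR=-933/3560 → advance -1; mR−mL=9/40 → turn +1·90°
n=2: pose=(-4,6,S); sL=60/269, sR=12/65; mL=-5514/17485, mR=-672/17485; mL+mR=-6186/17485 → advance -1; mR−mL=18/65 → turn +1·90°
n=3: pose=(-4,7,E); sL=30/169, sR=6/29; mL=-1377/4901, mR=144/4901; mL+mR=-1233/4901 → advance -1; mR−mL=9/29 → turn +1·90°

0 12/85 12/73 -1386/6205 144/6205 -5 7 N
1 15/89 3/20 -867/3560 -33/1780 -5 6 W
2 60/269 12/65 -5514/17485 -672/17485 -4 6 S
3 30/169 6/29 -1377/4901 144/4901 -4 7 E
final -5 7 N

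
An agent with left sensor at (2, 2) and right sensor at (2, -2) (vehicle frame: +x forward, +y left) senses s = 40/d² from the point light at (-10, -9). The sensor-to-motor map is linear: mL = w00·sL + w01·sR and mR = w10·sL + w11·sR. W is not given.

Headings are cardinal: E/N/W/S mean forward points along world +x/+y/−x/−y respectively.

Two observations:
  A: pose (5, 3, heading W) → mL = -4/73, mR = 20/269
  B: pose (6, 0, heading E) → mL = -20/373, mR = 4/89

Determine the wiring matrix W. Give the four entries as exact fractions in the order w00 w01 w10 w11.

obs A: pose=(5,3,W) → sL=40/269, sR=8/73, mL=-4/73, mR=20/269
obs B: pose=(6,0,E) → sL=8/89, sR=40/373, mL=-20/373, mR=4/89
sensor matrix S = [[40/269, 8/73], [8/89, 40/373]]; det S = 3973632/651889489
solve [mL_A; mL_B] = S·[w00; w01] and [mR_A; mR_B] = S·[w10; w11]:
  w00 = 0, w01 = -1/2, w10 = 1/2, w11 = 0

0 -1/2 1/2 0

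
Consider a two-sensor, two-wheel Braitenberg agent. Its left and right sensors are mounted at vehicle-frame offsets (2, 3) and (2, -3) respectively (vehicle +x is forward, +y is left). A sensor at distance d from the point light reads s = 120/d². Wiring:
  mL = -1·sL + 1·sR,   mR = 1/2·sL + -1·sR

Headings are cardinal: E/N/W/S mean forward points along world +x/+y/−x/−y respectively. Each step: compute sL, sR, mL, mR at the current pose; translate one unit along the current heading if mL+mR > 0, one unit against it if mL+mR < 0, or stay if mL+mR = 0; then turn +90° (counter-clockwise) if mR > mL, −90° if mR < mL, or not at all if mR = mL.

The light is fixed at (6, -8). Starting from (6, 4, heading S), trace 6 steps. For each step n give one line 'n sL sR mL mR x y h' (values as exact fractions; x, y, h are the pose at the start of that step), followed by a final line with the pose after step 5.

n=0: pose=(6,4,S); sL=120/109, sR=120/109; mL=0, mR=-60/109; mL+mR=-60/109 → advance -1; mR−mL=-60/109 → turn -1·90°
n=1: pose=(6,5,W); sL=15/13, sR=6/13; mL=-9/13, mR=3/26; mL+mR=-15/26 → advance -1; mR−mL=21/26 → turn +1·90°
n=2: pose=(7,5,S); sL=120/137, sR=24/25; mL=288/3425, mR=-1788/3425; mL+mR=-60/137 → advance -1; mR−mL=-2076/3425 → turn -1·90°
n=3: pose=(7,6,W); sL=60/61, sR=12/29; mL=-1008/1769, mR=138/1769; mL+mR=-30/61 → advance -1; mR−mL=1146/1769 → turn +1·90°
n=4: pose=(8,6,S); sL=120/169, sR=24/29; mL=576/4901, mR=-2316/4901; mL+mR=-60/169 → advance -1; mR−mL=-2892/4901 → turn -1·90°
n=5: pose=(8,7,W); sL=5/6, sR=10/27; mL=-25/54, mR=5/108; mL+mR=-5/12 → advance -1; mR−mL=55/108 → turn +1·90°

0 120/109 120/109 0 -60/109 6 4 S
1 15/13 6/13 -9/13 3/26 6 5 W
2 120/137 24/25 288/3425 -1788/3425 7 5 S
3 60/61 12/29 -1008/1769 138/1769 7 6 W
4 120/169 24/29 576/4901 -2316/4901 8 6 S
5 5/6 10/27 -25/54 5/108 8 7 W
final 9 7 S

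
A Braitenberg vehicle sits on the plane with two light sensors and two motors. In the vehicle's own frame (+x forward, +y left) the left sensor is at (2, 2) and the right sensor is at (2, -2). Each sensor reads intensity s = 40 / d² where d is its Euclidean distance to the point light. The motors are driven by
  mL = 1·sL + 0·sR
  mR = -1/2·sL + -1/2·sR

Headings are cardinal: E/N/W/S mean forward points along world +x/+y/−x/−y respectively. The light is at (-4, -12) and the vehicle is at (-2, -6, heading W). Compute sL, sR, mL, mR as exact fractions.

left sensor world pos  = (-4, -8); dL² = 16
right sensor world pos = (-4, -4); dR² = 64
sL = 40/16 = 5/2
sR = 40/64 = 5/8
mL = 1·sL + 0·sR = 5/2
mR = -1/2·sL + -1/2·sR = -25/16

5/2 5/8 5/2 -25/16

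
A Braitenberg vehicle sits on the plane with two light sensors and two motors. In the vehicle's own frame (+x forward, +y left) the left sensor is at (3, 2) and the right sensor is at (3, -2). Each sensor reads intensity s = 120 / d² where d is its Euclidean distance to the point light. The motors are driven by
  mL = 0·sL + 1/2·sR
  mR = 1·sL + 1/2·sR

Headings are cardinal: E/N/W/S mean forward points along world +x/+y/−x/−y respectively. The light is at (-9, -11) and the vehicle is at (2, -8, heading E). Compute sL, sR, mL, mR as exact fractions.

120/221 120/197 60/197 36900/43537

left sensor world pos  = (5, -6); dL² = 221
right sensor world pos = (5, -10); dR² = 197
sL = 120/221 = 120/221
sR = 120/197 = 120/197
mL = 0·sL + 1/2·sR = 60/197
mR = 1·sL + 1/2·sR = 36900/43537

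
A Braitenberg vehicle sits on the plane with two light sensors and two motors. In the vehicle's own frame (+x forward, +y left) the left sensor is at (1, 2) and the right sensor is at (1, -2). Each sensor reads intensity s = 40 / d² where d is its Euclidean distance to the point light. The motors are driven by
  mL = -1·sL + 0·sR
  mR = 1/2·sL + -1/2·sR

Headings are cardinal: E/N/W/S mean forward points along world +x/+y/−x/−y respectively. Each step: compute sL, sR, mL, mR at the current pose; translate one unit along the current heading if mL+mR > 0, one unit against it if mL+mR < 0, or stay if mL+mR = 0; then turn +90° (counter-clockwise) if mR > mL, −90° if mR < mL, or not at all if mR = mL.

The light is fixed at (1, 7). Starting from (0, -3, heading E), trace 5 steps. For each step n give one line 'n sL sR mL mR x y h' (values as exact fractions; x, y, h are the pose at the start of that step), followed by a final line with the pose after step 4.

n=0: pose=(0,-3,E); sL=5/8, sR=5/18; mL=-5/8, mR=25/144; mL+mR=-65/144 → advance -1; mR−mL=115/144 → turn +1·90°
n=1: pose=(-1,-3,N); sL=40/97, sR=40/81; mL=-40/97, mR=-320/7857; mL+mR=-3560/7857 → advance -1; mR−mL=2920/7857 → turn +1·90°
n=2: pose=(-1,-4,W); sL=20/89, sR=4/9; mL=-20/89, mR=-88/801; mL+mR=-268/801 → advance -1; mR−mL=92/801 → turn +1·90°
n=3: pose=(0,-4,S); sL=8/29, sR=40/153; mL=-8/29, mR=32/4437; mL+mR=-1192/4437 → advance -1; mR−mL=1256/4437 → turn +1·90°
n=4: pose=(0,-3,E); sL=5/8, sR=5/18; mL=-5/8, mR=25/144; mL+mR=-65/144 → advance -1; mR−mL=115/144 → turn +1·90°

0 5/8 5/18 -5/8 25/144 0 -3 E
1 40/97 40/81 -40/97 -320/7857 -1 -3 N
2 20/89 4/9 -20/89 -88/801 -1 -4 W
3 8/29 40/153 -8/29 32/4437 0 -4 S
4 5/8 5/18 -5/8 25/144 0 -3 E
final -1 -3 N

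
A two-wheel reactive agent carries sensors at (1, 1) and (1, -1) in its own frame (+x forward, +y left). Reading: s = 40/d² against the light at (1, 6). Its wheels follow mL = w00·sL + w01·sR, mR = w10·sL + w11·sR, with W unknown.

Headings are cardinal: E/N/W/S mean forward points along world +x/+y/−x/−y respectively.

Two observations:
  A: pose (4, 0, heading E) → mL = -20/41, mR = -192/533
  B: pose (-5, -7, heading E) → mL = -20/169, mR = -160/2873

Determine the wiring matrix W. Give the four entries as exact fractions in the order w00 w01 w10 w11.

obs A: pose=(4,0,E) → sL=40/41, sR=8/13, mL=-20/41, mR=-192/533
obs B: pose=(-5,-7,E) → sL=40/169, sR=40/221, mL=-20/169, mR=-160/2873
sensor matrix S = [[40/41, 8/13], [40/169, 40/221]]; det S = 47360/1531309
solve [mL_A; mL_B] = S·[w00; w01] and [mR_A; mR_B] = S·[w10; w11]:
  w00 = -1/2, w01 = 0, w10 = -1, w11 = 1

-1/2 0 -1 1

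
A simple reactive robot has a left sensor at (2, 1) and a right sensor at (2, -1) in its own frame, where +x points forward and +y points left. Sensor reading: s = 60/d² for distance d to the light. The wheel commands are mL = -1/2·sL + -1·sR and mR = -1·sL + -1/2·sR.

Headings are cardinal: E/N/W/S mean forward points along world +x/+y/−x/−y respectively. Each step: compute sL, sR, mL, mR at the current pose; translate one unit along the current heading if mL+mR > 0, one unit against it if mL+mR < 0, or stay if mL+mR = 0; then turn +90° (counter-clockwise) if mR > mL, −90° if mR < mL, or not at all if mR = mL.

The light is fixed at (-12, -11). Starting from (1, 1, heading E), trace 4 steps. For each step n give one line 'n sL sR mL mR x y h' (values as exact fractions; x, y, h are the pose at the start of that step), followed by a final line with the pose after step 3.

n=0: pose=(1,1,E); sL=30/197, sR=30/173; mL=-8505/34081, mR=-8145/34081; mL+mR=-16650/34081 → advance -1; mR−mL=360/34081 → turn +1·90°
n=1: pose=(0,1,N); sL=60/317, sR=12/73; mL=-5994/23141, mR=-6282/23141; mL+mR=-12276/23141 → advance -1; mR−mL=-288/23141 → turn -1·90°
n=2: pose=(0,0,E); sL=3/17, sR=15/74; mL=-183/629, mR=-699/2516; mL+mR=-1431/2516 → advance -1; mR−mL=33/2516 → turn +1·90°
n=3: pose=(-1,0,N); sL=60/269, sR=60/313; mL=-25530/84197, mR=-26850/84197; mL+mR=-52380/84197 → advance -1; mR−mL=-1320/84197 → turn -1·90°

0 30/197 30/173 -8505/34081 -8145/34081 1 1 E
1 60/317 12/73 -5994/23141 -6282/23141 0 1 N
2 3/17 15/74 -183/629 -699/2516 0 0 E
3 60/269 60/313 -25530/84197 -26850/84197 -1 0 N
final -1 -1 E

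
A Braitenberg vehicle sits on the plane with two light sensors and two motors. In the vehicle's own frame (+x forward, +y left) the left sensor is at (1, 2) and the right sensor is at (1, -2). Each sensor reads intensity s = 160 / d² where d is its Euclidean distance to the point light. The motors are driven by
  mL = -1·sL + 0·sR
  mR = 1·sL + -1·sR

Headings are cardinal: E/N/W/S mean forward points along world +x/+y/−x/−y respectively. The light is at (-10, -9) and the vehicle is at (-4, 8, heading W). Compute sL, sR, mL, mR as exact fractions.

16/25 80/193 -16/25 1088/4825

left sensor world pos  = (-5, 6); dL² = 250
right sensor world pos = (-5, 10); dR² = 386
sL = 160/250 = 16/25
sR = 160/386 = 80/193
mL = -1·sL + 0·sR = -16/25
mR = 1·sL + -1·sR = 1088/4825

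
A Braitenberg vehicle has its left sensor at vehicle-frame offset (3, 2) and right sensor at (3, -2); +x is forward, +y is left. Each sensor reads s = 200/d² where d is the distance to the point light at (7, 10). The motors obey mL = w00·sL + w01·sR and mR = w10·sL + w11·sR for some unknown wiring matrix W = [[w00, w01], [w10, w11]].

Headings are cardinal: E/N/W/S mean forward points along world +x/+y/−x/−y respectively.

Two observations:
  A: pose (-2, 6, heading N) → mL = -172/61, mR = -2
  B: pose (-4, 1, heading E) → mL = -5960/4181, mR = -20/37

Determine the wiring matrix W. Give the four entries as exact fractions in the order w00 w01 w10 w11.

obs A: pose=(-2,6,N) → sL=100/61, sR=4, mL=-172/61, mR=-2
obs B: pose=(-4,1,E) → sL=200/113, sR=40/37, mL=-5960/4181, mR=-20/37
sensor matrix S = [[100/61, 4], [200/113, 40/37]]; det S = -1353600/255041
solve [mL_A; mL_B] = S·[w00; w01] and [mR_A; mR_B] = S·[w10; w11]:
  w00 = -1/2, w01 = -1/2, w10 = 0, w11 = -1/2

-1/2 -1/2 0 -1/2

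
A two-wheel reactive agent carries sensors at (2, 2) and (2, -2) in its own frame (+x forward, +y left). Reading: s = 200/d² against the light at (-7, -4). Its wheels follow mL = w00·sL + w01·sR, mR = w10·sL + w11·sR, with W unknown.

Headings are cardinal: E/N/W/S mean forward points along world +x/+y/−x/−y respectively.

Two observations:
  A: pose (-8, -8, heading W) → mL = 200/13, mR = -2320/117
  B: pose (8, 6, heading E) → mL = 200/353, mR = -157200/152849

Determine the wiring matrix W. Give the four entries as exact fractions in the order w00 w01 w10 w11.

obs A: pose=(-8,-8,W) → sL=40/9, sR=200/13, mL=200/13, mR=-2320/117
obs B: pose=(8,6,E) → sL=200/433, sR=200/353, mL=200/353, mR=-157200/152849
sensor matrix S = [[40/9, 200/13], [200/433, 200/353]]; det S = -82048000/17883333
solve [mL_A; mL_B] = S·[w00; w01] and [mR_A; mR_B] = S·[w10; w11]:
  w00 = 0, w01 = 1, w10 = -1, w11 = -1

0 1 -1 -1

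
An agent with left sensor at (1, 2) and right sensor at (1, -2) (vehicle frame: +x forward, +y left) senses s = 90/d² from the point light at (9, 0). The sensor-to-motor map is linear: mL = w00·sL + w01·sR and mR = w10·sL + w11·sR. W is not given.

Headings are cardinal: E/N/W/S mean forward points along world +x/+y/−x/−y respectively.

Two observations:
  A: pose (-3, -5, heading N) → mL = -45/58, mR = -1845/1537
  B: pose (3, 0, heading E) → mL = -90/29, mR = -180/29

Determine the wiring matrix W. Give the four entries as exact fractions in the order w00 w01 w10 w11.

obs A: pose=(-3,-5,N) → sL=45/106, sR=45/58, mL=-45/58, mR=-1845/1537
obs B: pose=(3,0,E) → sL=90/29, sR=90/29, mL=-90/29, mR=-180/29
sensor matrix S = [[45/106, 45/58], [90/29, 90/29]]; det S = -48600/44573
solve [mL_A; mL_B] = S·[w00; w01] and [mR_A; mR_B] = S·[w10; w11]:
  w00 = 0, w01 = -1, w10 = -1, w11 = -1

0 -1 -1 -1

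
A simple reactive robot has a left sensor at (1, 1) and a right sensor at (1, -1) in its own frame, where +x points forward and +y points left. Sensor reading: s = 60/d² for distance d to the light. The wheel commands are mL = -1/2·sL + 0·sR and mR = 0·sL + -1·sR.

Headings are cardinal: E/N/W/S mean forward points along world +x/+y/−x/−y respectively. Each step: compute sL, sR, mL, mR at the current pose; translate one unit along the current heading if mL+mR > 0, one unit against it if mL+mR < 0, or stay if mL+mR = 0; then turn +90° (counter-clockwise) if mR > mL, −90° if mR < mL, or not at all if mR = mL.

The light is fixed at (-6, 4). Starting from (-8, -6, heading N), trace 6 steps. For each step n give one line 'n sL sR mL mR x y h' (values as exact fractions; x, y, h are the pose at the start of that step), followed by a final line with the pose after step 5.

0 2/3 30/41 -1/3 -30/41 -8 -6 N
1 60/101 12/29 -30/101 -12/29 -8 -7 E
2 15/37 3/8 -15/74 -3/8 -9 -7 S
3 60/137 60/97 -30/137 -60/97 -9 -6 W
4 2/3 30/41 -1/3 -30/41 -8 -6 N
5 60/101 12/29 -30/101 -12/29 -8 -7 E
final -9 -7 S

n=0: pose=(-8,-6,N); sL=2/3, sR=30/41; mL=-1/3, mR=-30/41; mL+mR=-131/123 → advance -1; mR−mL=-49/123 → turn -1·90°
n=1: pose=(-8,-7,E); sL=60/101, sR=12/29; mL=-30/101, mR=-12/29; mL+mR=-2082/2929 → advance -1; mR−mL=-342/2929 → turn -1·90°
n=2: pose=(-9,-7,S); sL=15/37, sR=3/8; mL=-15/74, mR=-3/8; mL+mR=-171/296 → advance -1; mR−mL=-51/296 → turn -1·90°
n=3: pose=(-9,-6,W); sL=60/137, sR=60/97; mL=-30/137, mR=-60/97; mL+mR=-11130/13289 → advance -1; mR−mL=-5310/13289 → turn -1·90°
n=4: pose=(-8,-6,N); sL=2/3, sR=30/41; mL=-1/3, mR=-30/41; mL+mR=-131/123 → advance -1; mR−mL=-49/123 → turn -1·90°
n=5: pose=(-8,-7,E); sL=60/101, sR=12/29; mL=-30/101, mR=-12/29; mL+mR=-2082/2929 → advance -1; mR−mL=-342/2929 → turn -1·90°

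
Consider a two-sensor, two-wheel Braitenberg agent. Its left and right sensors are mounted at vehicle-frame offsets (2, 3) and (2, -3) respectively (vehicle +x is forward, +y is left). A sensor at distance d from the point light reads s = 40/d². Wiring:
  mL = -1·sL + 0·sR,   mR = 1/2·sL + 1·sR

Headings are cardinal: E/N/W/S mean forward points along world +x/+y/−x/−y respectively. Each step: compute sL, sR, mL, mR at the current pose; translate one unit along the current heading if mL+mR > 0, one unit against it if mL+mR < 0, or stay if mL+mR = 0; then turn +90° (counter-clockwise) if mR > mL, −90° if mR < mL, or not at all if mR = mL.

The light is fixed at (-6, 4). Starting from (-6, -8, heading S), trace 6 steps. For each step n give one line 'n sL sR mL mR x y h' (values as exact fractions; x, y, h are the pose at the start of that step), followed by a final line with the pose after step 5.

0 8/41 8/41 -8/41 12/41 -6 -8 S
1 5/13 2/13 -5/13 9/26 -6 -9 E
2 40/137 8/25 -40/137 1596/3425 -7 -9 N
3 20/117 4/9 -20/117 62/117 -7 -8 W
4 40/197 40/221 -40/197 12300/43537 -8 -8 S
5 2/5 5/32 -2/5 57/160 -8 -9 E
final -9 -9 N

n=0: pose=(-6,-8,S); sL=8/41, sR=8/41; mL=-8/41, mR=12/41; mL+mR=4/41 → advance +1; mR−mL=20/41 → turn +1·90°
n=1: pose=(-6,-9,E); sL=5/13, sR=2/13; mL=-5/13, mR=9/26; mL+mR=-1/26 → advance -1; mR−mL=19/26 → turn +1·90°
n=2: pose=(-7,-9,N); sL=40/137, sR=8/25; mL=-40/137, mR=1596/3425; mL+mR=596/3425 → advance +1; mR−mL=2596/3425 → turn +1·90°
n=3: pose=(-7,-8,W); sL=20/117, sR=4/9; mL=-20/117, mR=62/117; mL+mR=14/39 → advance +1; mR−mL=82/117 → turn +1·90°
n=4: pose=(-8,-8,S); sL=40/197, sR=40/221; mL=-40/197, mR=12300/43537; mL+mR=3460/43537 → advance +1; mR−mL=21140/43537 → turn +1·90°
n=5: pose=(-8,-9,E); sL=2/5, sR=5/32; mL=-2/5, mR=57/160; mL+mR=-7/160 → advance -1; mR−mL=121/160 → turn +1·90°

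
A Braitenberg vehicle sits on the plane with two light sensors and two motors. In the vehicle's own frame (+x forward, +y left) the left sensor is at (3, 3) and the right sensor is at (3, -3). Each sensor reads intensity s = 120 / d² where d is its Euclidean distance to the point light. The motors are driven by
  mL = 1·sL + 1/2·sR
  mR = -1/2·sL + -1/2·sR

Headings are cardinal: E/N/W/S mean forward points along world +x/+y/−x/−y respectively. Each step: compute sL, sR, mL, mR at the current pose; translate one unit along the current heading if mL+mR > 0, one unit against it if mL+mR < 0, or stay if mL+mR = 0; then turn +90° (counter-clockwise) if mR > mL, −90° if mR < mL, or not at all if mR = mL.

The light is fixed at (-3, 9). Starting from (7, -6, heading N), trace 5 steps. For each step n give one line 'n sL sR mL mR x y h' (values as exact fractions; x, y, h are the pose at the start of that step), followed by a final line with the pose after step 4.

0 120/193 120/313 49140/60409 -30360/60409 7 -6 N
1 12/29 60/229 3618/6641 -2244/6641 7 -5 E
2 24/97 120/353 14292/34241 -10056/34241 8 -5 S
3 30/97 15/26 3015/5044 -2235/5044 8 -6 W
4 120/193 120/313 49140/60409 -30360/60409 7 -6 N
final 7 -5 E

n=0: pose=(7,-6,N); sL=120/193, sR=120/313; mL=49140/60409, mR=-30360/60409; mL+mR=60/193 → advance +1; mR−mL=-79500/60409 → turn -1·90°
n=1: pose=(7,-5,E); sL=12/29, sR=60/229; mL=3618/6641, mR=-2244/6641; mL+mR=6/29 → advance +1; mR−mL=-5862/6641 → turn -1·90°
n=2: pose=(8,-5,S); sL=24/97, sR=120/353; mL=14292/34241, mR=-10056/34241; mL+mR=12/97 → advance +1; mR−mL=-24348/34241 → turn -1·90°
n=3: pose=(8,-6,W); sL=30/97, sR=15/26; mL=3015/5044, mR=-2235/5044; mL+mR=15/97 → advance +1; mR−mL=-2625/2522 → turn -1·90°
n=4: pose=(7,-6,N); sL=120/193, sR=120/313; mL=49140/60409, mR=-30360/60409; mL+mR=60/193 → advance +1; mR−mL=-79500/60409 → turn -1·90°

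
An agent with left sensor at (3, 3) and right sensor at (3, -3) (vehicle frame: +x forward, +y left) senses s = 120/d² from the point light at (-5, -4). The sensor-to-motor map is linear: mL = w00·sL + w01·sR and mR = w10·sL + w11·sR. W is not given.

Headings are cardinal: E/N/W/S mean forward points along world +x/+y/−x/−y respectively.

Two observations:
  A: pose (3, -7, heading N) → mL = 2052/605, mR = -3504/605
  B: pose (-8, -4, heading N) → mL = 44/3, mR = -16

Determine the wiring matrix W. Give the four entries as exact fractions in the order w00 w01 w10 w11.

obs A: pose=(3,-7,N) → sL=24/5, sR=120/121, mL=2052/605, mR=-3504/605
obs B: pose=(-8,-4,N) → sL=8/3, sR=40/3, mL=44/3, mR=-16
sensor matrix S = [[24/5, 120/121], [8/3, 40/3]]; det S = 7424/121
solve [mL_A; mL_B] = S·[w00; w01] and [mR_A; mR_B] = S·[w10; w11]:
  w00 = 1/2, w01 = 1, w10 = -1, w11 = -1

1/2 1 -1 -1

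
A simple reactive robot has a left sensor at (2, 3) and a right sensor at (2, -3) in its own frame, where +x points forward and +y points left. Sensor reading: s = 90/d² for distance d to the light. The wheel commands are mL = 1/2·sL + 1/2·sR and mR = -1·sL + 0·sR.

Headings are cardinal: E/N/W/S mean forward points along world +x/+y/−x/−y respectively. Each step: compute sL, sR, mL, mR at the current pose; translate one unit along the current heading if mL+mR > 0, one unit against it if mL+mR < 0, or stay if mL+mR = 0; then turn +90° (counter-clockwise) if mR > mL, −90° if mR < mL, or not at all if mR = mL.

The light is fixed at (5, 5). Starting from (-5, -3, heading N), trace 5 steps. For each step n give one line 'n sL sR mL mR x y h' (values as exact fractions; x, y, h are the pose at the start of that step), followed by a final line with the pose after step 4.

0 18/41 18/17 522/697 -18/41 -5 -3 N
1 9/8 45/82 549/656 -9/8 -5 -2 E
2 18/29 90/277 3798/8033 -18/29 -6 -2 S
3 9/25 45/89 963/2225 -9/25 -6 -1 W
4 90/241 90/97 15210/23377 -90/241 -7 -1 N
final -7 0 E

n=0: pose=(-5,-3,N); sL=18/41, sR=18/17; mL=522/697, mR=-18/41; mL+mR=216/697 → advance +1; mR−mL=-828/697 → turn -1·90°
n=1: pose=(-5,-2,E); sL=9/8, sR=45/82; mL=549/656, mR=-9/8; mL+mR=-189/656 → advance -1; mR−mL=-1287/656 → turn -1·90°
n=2: pose=(-6,-2,S); sL=18/29, sR=90/277; mL=3798/8033, mR=-18/29; mL+mR=-1188/8033 → advance -1; mR−mL=-8784/8033 → turn -1·90°
n=3: pose=(-6,-1,W); sL=9/25, sR=45/89; mL=963/2225, mR=-9/25; mL+mR=162/2225 → advance +1; mR−mL=-1764/2225 → turn -1·90°
n=4: pose=(-7,-1,N); sL=90/241, sR=90/97; mL=15210/23377, mR=-90/241; mL+mR=6480/23377 → advance +1; mR−mL=-23940/23377 → turn -1·90°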